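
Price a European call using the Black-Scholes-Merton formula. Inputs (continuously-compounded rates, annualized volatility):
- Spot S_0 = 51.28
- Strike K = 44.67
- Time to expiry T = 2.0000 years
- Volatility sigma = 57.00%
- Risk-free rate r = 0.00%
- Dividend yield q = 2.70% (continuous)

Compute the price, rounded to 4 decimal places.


Answer: Price = 16.6306

Derivation:
d1 = (ln(S/K) + (r - q + 0.5*sigma^2) * T) / (sigma * sqrt(T)) = 0.50725443
d2 = d1 - sigma * sqrt(T) = -0.29884730
exp(-rT) = 1.00000000; exp(-qT) = 0.94743211
C = S_0 * exp(-qT) * N(d1) - K * exp(-rT) * N(d2)
N(d1) = 0.69401185; N(d2) = 0.38252828
C = 51.2800 * 0.94743211 * 0.69401185 - 44.6700 * 1.00000000 * 0.38252828 = 16.6306


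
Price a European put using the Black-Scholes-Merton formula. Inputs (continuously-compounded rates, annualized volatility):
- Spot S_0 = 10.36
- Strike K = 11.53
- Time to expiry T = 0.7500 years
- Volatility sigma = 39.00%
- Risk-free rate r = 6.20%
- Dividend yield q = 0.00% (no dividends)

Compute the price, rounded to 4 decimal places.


Answer: Price = 1.7784

Derivation:
d1 = (ln(S/K) + (r - q + 0.5*sigma^2) * T) / (sigma * sqrt(T)) = -0.01025196
d2 = d1 - sigma * sqrt(T) = -0.34800186
exp(-rT) = 0.95456456; exp(-qT) = 1.00000000
P = K * exp(-rT) * N(-d2) - S_0 * exp(-qT) * N(-d1)
N(-d1) = 0.50408987; N(-d2) = 0.63608061
P = 11.5300 * 0.95456456 * 0.63608061 - 10.3600 * 1.00000000 * 0.50408987 = 1.7784


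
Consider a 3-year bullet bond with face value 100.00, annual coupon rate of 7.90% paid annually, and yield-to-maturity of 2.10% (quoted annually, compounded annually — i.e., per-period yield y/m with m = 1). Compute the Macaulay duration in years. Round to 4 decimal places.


Coupon per period c = face * coupon_rate / m = 7.900000
Periods per year m = 1; per-period yield y/m = 0.021000
Number of cashflows N = 3
Cashflows (t years, CF_t, discount factor 1/(1+y/m)^(m*t), PV):
  t = 1.0000: CF_t = 7.900000, DF = 0.979432, PV = 7.737512
  t = 2.0000: CF_t = 7.900000, DF = 0.959287, PV = 7.578367
  t = 3.0000: CF_t = 107.900000, DF = 0.939556, PV = 101.378117
Price P = sum_t PV_t = 116.693995
Macaulay numerator sum_t t * PV_t:
  t * PV_t at t = 1.0000: 7.737512
  t * PV_t at t = 2.0000: 15.156733
  t * PV_t at t = 3.0000: 304.134350
Macaulay duration D = (sum_t t * PV_t) / P = 327.028595 / 116.693995 = 2.802446

Answer: Macaulay duration = 2.8024 years


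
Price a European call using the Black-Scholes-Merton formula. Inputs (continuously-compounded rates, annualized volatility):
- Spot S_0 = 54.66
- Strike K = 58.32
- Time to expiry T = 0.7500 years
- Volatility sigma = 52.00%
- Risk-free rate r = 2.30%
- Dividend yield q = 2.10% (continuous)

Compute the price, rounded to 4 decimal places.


Answer: Price = 8.2364

Derivation:
d1 = (ln(S/K) + (r - q + 0.5*sigma^2) * T) / (sigma * sqrt(T)) = 0.08457536
d2 = d1 - sigma * sqrt(T) = -0.36575785
exp(-rT) = 0.98289793; exp(-qT) = 0.98437338
C = S_0 * exp(-qT) * N(d1) - K * exp(-rT) * N(d2)
N(d1) = 0.53370051; N(d2) = 0.35727289
C = 54.6600 * 0.98437338 * 0.53370051 - 58.3200 * 0.98289793 * 0.35727289 = 8.2364


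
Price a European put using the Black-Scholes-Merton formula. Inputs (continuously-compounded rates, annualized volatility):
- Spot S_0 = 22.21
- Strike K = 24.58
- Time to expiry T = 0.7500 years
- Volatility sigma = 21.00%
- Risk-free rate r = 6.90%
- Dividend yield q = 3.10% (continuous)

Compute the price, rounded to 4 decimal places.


Answer: Price = 2.5809

Derivation:
d1 = (ln(S/K) + (r - q + 0.5*sigma^2) * T) / (sigma * sqrt(T)) = -0.30986095
d2 = d1 - sigma * sqrt(T) = -0.49172629
exp(-rT) = 0.94956623; exp(-qT) = 0.97701820
P = K * exp(-rT) * N(-d2) - S_0 * exp(-qT) * N(-d1)
N(-d1) = 0.62166665; N(-d2) = 0.68854357
P = 24.5800 * 0.94956623 * 0.68854357 - 22.2100 * 0.97701820 * 0.62166665 = 2.5809


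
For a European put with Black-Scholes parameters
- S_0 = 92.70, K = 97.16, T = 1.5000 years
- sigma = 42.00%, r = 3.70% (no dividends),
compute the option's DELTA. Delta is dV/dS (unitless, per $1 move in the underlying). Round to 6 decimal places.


d1 = 0.2737389712; d2 = -0.2406538748
phi(d1) = 0.3842718457; exp(-qT) = 1.0000000000; exp(-rT) = 0.9460120237
N(-d1) = 0.3921426133
Delta = -exp(-qT) * N(-d1) = -1.0000000000 * 0.3921426133 = -0.392143

Answer: Delta = -0.392143


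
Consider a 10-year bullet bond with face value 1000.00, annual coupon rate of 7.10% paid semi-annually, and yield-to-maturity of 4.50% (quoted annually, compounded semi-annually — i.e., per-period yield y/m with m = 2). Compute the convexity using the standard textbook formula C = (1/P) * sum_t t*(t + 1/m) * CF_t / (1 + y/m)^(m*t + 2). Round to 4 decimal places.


Coupon per period c = face * coupon_rate / m = 35.500000
Periods per year m = 2; per-period yield y/m = 0.022500
Number of cashflows N = 20
Cashflows (t years, CF_t, discount factor 1/(1+y/m)^(m*t), PV):
  t = 0.5000: CF_t = 35.500000, DF = 0.977995, PV = 34.718826
  t = 1.0000: CF_t = 35.500000, DF = 0.956474, PV = 33.954842
  t = 1.5000: CF_t = 35.500000, DF = 0.935427, PV = 33.207670
  t = 2.0000: CF_t = 35.500000, DF = 0.914843, PV = 32.476939
  t = 2.5000: CF_t = 35.500000, DF = 0.894712, PV = 31.762287
  t = 3.0000: CF_t = 35.500000, DF = 0.875024, PV = 31.063362
  t = 3.5000: CF_t = 35.500000, DF = 0.855769, PV = 30.379816
  t = 4.0000: CF_t = 35.500000, DF = 0.836938, PV = 29.711311
  t = 4.5000: CF_t = 35.500000, DF = 0.818522, PV = 29.057517
  t = 5.0000: CF_t = 35.500000, DF = 0.800510, PV = 28.418110
  t = 5.5000: CF_t = 35.500000, DF = 0.782895, PV = 27.792772
  t = 6.0000: CF_t = 35.500000, DF = 0.765667, PV = 27.181195
  t = 6.5000: CF_t = 35.500000, DF = 0.748819, PV = 26.583076
  t = 7.0000: CF_t = 35.500000, DF = 0.732341, PV = 25.998119
  t = 7.5000: CF_t = 35.500000, DF = 0.716226, PV = 25.426033
  t = 8.0000: CF_t = 35.500000, DF = 0.700466, PV = 24.866536
  t = 8.5000: CF_t = 35.500000, DF = 0.685052, PV = 24.319350
  t = 9.0000: CF_t = 35.500000, DF = 0.669978, PV = 23.784206
  t = 9.5000: CF_t = 35.500000, DF = 0.655235, PV = 23.260837
  t = 10.0000: CF_t = 1035.500000, DF = 0.640816, PV = 663.565456
Price P = sum_t PV_t = 1207.528261
Convexity numerator sum_t t*(t + 1/m) * CF_t / (1+y/m)^(m*t + 2):
  t = 0.5000: term = 16.603835
  t = 1.0000: term = 48.715408
  t = 1.5000: term = 95.286862
  t = 2.0000: term = 155.316808
  t = 2.5000: term = 227.848618
  t = 3.0000: term = 311.968769
  t = 3.5000: term = 406.805240
  t = 4.0000: term = 511.525974
  t = 4.5000: term = 625.337377
  t = 5.0000: term = 747.482874
  t = 5.5000: term = 877.241515
  t = 6.0000: term = 1013.926623
  t = 6.5000: term = 1156.884492
  t = 7.0000: term = 1305.493127
  t = 7.5000: term = 1459.161022
  t = 8.0000: term = 1617.325990
  t = 8.5000: term = 1779.454023
  t = 9.0000: term = 1945.038196
  t = 9.5000: term = 2113.597605
  t = 10.0000: term = 66641.756493
Convexity = (1/P) * sum = 83056.770850 / 1207.528261 = 68.782465

Answer: Convexity = 68.7825


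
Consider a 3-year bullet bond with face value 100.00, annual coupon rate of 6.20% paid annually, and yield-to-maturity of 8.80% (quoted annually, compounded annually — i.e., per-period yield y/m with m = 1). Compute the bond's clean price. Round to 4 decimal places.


Answer: Price = 93.3951

Derivation:
Coupon per period c = face * coupon_rate / m = 6.200000
Periods per year m = 1; per-period yield y/m = 0.088000
Number of cashflows N = 3
Cashflows (t years, CF_t, discount factor 1/(1+y/m)^(m*t), PV):
  t = 1.0000: CF_t = 6.200000, DF = 0.919118, PV = 5.698529
  t = 2.0000: CF_t = 6.200000, DF = 0.844777, PV = 5.237619
  t = 3.0000: CF_t = 106.200000, DF = 0.776450, PV = 82.458956
Price P = sum_t PV_t = 93.395104


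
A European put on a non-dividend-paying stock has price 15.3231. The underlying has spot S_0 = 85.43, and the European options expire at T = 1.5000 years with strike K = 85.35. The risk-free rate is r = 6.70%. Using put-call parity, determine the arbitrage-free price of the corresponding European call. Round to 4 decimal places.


Answer: Call price = 23.5638

Derivation:
Put-call parity: C - P = S_0 * exp(-qT) - K * exp(-rT).
S_0 * exp(-qT) = 85.4300 * 1.00000000 = 85.43000000
K * exp(-rT) = 85.3500 * 0.90438511 = 77.18926934
C = P + S*exp(-qT) - K*exp(-rT)
C = 15.3231 + 85.43000000 - 77.18926934 = 23.5638


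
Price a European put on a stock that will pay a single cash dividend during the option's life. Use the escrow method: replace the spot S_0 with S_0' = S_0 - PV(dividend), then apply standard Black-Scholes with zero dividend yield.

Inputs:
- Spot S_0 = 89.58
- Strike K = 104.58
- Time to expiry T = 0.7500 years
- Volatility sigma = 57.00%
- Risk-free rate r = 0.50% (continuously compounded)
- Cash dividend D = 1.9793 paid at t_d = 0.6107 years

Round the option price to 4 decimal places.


Answer: Price = 28.1007

Derivation:
PV(D) = D * exp(-r * t_d) = 1.9793 * 0.99695116 = 1.97326543
S_0' = S_0 - PV(D) = 89.5800 - 1.97326543 = 87.60673457
d1 = (ln(S_0'/K) + (r + sigma^2/2)*T) / (sigma*sqrt(T)) = -0.10434230
d2 = d1 - sigma*sqrt(T) = -0.59797678
exp(-rT) = 0.99625702
N(-d1) = 0.54155114; N(-d2) = 0.72507229
P = K * exp(-rT) * N(-d2) - S_0' * N(-d1) = 104.5800 * 0.99625702 * 0.72507229 - 87.60673457 * 0.54155114 = 28.1007


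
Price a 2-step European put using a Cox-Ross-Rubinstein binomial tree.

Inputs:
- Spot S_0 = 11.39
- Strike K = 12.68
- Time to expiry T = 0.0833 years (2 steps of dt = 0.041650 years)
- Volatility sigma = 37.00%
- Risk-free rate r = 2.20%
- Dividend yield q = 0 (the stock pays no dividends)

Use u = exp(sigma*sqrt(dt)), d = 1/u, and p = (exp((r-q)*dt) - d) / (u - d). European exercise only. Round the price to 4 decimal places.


dt = T/N = 0.041650
u = exp(sigma*sqrt(dt)) = 1.078435; d = 1/u = 0.927270
p = (exp((r-q)*dt) - d) / (u - d) = 0.487196
Discount per step: exp(-r*dt) = 0.999084
Stock lattice S(k, i) with i counting down-moves:
  k=0: S(0,0) = 11.3900
  k=1: S(1,0) = 12.2834; S(1,1) = 10.5616
  k=2: S(2,0) = 13.2468; S(2,1) = 11.3900; S(2,2) = 9.7935
Terminal payoffs V(N, i) = max(K - S_T, 0):
  V(2,0) = 0.000000; V(2,1) = 1.290000; V(2,2) = 2.886547
Backward induction: V(k, i) = exp(-r*dt) * [p * V(k+1, i) + (1-p) * V(k+1, i+1)].
  V(1,0) = exp(-r*dt) * [p*0.000000 + (1-p)*1.290000] = 0.660912
  V(1,1) = exp(-r*dt) * [p*1.290000 + (1-p)*2.886547] = 2.106785
  V(0,0) = exp(-r*dt) * [p*0.660912 + (1-p)*2.106785] = 1.401077

Answer: Price = V(0,0) = 1.4011


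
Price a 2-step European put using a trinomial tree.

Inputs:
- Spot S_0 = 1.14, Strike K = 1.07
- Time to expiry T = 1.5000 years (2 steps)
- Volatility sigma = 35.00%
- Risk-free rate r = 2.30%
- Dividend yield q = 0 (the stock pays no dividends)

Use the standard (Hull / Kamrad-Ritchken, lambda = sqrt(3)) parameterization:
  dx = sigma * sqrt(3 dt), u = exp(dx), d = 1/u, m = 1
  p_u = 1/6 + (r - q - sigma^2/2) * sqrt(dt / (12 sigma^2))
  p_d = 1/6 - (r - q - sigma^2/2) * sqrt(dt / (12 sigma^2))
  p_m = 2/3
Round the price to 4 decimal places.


Answer: Price = V(0,0) = 0.1233

Derivation:
dt = T/N = 0.750000; dx = sigma*sqrt(3*dt) = 0.525000
u = exp(dx) = 1.690459; d = 1/u = 0.591555
p_u = 0.139345, p_m = 0.666667, p_d = 0.193988
Discount per step: exp(-r*dt) = 0.982898
Stock lattice S(k, j) with j the centered position index:
  k=0: S(0,+0) = 1.1400
  k=1: S(1,-1) = 0.6744; S(1,+0) = 1.1400; S(1,+1) = 1.9271
  k=2: S(2,-2) = 0.3989; S(2,-1) = 0.6744; S(2,+0) = 1.1400; S(2,+1) = 1.9271; S(2,+2) = 3.2577
Terminal payoffs V(N, j) = max(K - S_T, 0):
  V(2,-2) = 0.671071; V(2,-1) = 0.395627; V(2,+0) = 0.000000; V(2,+1) = 0.000000; V(2,+2) = 0.000000
Backward induction: V(k, j) = exp(-r*dt) * [p_u * V(k+1, j+1) + p_m * V(k+1, j) + p_d * V(k+1, j-1)]
  V(1,-1) = exp(-r*dt) * [p_u*0.000000 + p_m*0.395627 + p_d*0.671071] = 0.387194
  V(1,+0) = exp(-r*dt) * [p_u*0.000000 + p_m*0.000000 + p_d*0.395627] = 0.075434
  V(1,+1) = exp(-r*dt) * [p_u*0.000000 + p_m*0.000000 + p_d*0.000000] = 0.000000
  V(0,+0) = exp(-r*dt) * [p_u*0.000000 + p_m*0.075434 + p_d*0.387194] = 0.123256


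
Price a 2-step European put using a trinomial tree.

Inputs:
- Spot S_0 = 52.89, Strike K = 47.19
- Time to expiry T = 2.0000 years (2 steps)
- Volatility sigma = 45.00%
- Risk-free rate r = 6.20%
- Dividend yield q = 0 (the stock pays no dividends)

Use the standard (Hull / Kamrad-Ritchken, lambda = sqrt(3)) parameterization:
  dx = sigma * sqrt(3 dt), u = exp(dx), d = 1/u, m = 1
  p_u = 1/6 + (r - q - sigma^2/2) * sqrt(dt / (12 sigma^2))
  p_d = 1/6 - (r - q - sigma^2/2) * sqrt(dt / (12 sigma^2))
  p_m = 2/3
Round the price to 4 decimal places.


dt = T/N = 1.000000; dx = sigma*sqrt(3*dt) = 0.779423
u = exp(dx) = 2.180214; d = 1/u = 0.458671
p_u = 0.141488, p_m = 0.666667, p_d = 0.191846
Discount per step: exp(-r*dt) = 0.939883
Stock lattice S(k, j) with j the centered position index:
  k=0: S(0,+0) = 52.8900
  k=1: S(1,-1) = 24.2591; S(1,+0) = 52.8900; S(1,+1) = 115.3115
  k=2: S(2,-2) = 11.1269; S(2,-1) = 24.2591; S(2,+0) = 52.8900; S(2,+1) = 115.3115; S(2,+2) = 251.4037
Terminal payoffs V(N, j) = max(K - S_T, 0):
  V(2,-2) = 36.063067; V(2,-1) = 22.930909; V(2,+0) = 0.000000; V(2,+1) = 0.000000; V(2,+2) = 0.000000
Backward induction: V(k, j) = exp(-r*dt) * [p_u * V(k+1, j+1) + p_m * V(k+1, j) + p_d * V(k+1, j-1)]
  V(1,-1) = exp(-r*dt) * [p_u*0.000000 + p_m*22.930909 + p_d*36.063067] = 20.870863
  V(1,+0) = exp(-r*dt) * [p_u*0.000000 + p_m*0.000000 + p_d*22.930909] = 4.134726
  V(1,+1) = exp(-r*dt) * [p_u*0.000000 + p_m*0.000000 + p_d*0.000000] = 0.000000
  V(0,+0) = exp(-r*dt) * [p_u*0.000000 + p_m*4.134726 + p_d*20.870863] = 6.354047

Answer: Price = V(0,0) = 6.3540


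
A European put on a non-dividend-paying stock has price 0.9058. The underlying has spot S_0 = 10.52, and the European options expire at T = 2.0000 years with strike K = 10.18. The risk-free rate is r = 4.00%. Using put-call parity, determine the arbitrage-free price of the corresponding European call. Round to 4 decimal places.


Answer: Call price = 2.0285

Derivation:
Put-call parity: C - P = S_0 * exp(-qT) - K * exp(-rT).
S_0 * exp(-qT) = 10.5200 * 1.00000000 = 10.52000000
K * exp(-rT) = 10.1800 * 0.92311635 = 9.39732441
C = P + S*exp(-qT) - K*exp(-rT)
C = 0.9058 + 10.52000000 - 9.39732441 = 2.0285


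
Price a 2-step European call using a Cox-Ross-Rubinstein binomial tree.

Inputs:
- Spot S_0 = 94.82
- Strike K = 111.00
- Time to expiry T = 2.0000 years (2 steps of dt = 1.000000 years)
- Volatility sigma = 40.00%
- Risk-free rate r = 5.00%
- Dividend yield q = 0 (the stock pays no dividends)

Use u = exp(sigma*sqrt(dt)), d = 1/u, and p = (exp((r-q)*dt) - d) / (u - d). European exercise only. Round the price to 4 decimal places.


dt = T/N = 1.000000
u = exp(sigma*sqrt(dt)) = 1.491825; d = 1/u = 0.670320
p = (exp((r-q)*dt) - d) / (u - d) = 0.463724
Discount per step: exp(-r*dt) = 0.951229
Stock lattice S(k, i) with i counting down-moves:
  k=0: S(0,0) = 94.8200
  k=1: S(1,0) = 141.4548; S(1,1) = 63.5597
  k=2: S(2,0) = 211.0258; S(2,1) = 94.8200; S(2,2) = 42.6054
Terminal payoffs V(N, i) = max(S_T - K, 0):
  V(2,0) = 100.025791; V(2,1) = 0.000000; V(2,2) = 0.000000
Backward induction: V(k, i) = exp(-r*dt) * [p * V(k+1, i) + (1-p) * V(k+1, i+1)].
  V(1,0) = exp(-r*dt) * [p*100.025791 + (1-p)*0.000000] = 44.122125
  V(1,1) = exp(-r*dt) * [p*0.000000 + (1-p)*0.000000] = 0.000000
  V(0,0) = exp(-r*dt) * [p*44.122125 + (1-p)*0.000000] = 19.462599

Answer: Price = V(0,0) = 19.4626


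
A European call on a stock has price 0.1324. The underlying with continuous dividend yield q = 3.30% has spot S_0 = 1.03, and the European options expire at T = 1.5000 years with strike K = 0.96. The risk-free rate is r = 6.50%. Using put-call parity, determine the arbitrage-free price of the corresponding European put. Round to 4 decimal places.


Put-call parity: C - P = S_0 * exp(-qT) - K * exp(-rT).
S_0 * exp(-qT) = 1.0300 * 0.95170516 = 0.98025631
K * exp(-rT) = 0.9600 * 0.90710234 = 0.87081825
P = C - S*exp(-qT) + K*exp(-rT)
P = 0.1324 - 0.98025631 + 0.87081825 = 0.0230

Answer: Put price = 0.0230


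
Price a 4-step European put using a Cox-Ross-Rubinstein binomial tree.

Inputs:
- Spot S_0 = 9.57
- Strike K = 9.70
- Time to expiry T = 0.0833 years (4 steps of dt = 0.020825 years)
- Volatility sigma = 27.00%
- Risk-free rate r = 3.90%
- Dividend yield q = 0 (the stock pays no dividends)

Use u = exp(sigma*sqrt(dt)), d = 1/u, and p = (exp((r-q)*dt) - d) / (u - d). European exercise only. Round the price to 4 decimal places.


Answer: Price = V(0,0) = 0.3528

Derivation:
dt = T/N = 0.020825
u = exp(sigma*sqrt(dt)) = 1.039732; d = 1/u = 0.961786
p = (exp((r-q)*dt) - d) / (u - d) = 0.500684
Discount per step: exp(-r*dt) = 0.999188
Stock lattice S(k, i) with i counting down-moves:
  k=0: S(0,0) = 9.5700
  k=1: S(1,0) = 9.9502; S(1,1) = 9.2043
  k=2: S(2,0) = 10.3456; S(2,1) = 9.5700; S(2,2) = 8.8526
  k=3: S(3,0) = 10.7566; S(3,1) = 9.9502; S(3,2) = 9.2043; S(3,3) = 8.5143
  k=4: S(4,0) = 11.1840; S(4,1) = 10.3456; S(4,2) = 9.5700; S(4,3) = 8.8526; S(4,4) = 8.1889
Terminal payoffs V(N, i) = max(K - S_T, 0):
  V(4,0) = 0.000000; V(4,1) = 0.000000; V(4,2) = 0.130000; V(4,3) = 0.847442; V(4,4) = 1.511098
Backward induction: V(k, i) = exp(-r*dt) * [p * V(k+1, i) + (1-p) * V(k+1, i+1)].
  V(3,0) = exp(-r*dt) * [p*0.000000 + (1-p)*0.000000] = 0.000000
  V(3,1) = exp(-r*dt) * [p*0.000000 + (1-p)*0.130000] = 0.064858
  V(3,2) = exp(-r*dt) * [p*0.130000 + (1-p)*0.847442] = 0.487833
  V(3,3) = exp(-r*dt) * [p*0.847442 + (1-p)*1.511098] = 1.177859
  V(2,0) = exp(-r*dt) * [p*0.000000 + (1-p)*0.064858] = 0.032358
  V(2,1) = exp(-r*dt) * [p*0.064858 + (1-p)*0.487833] = 0.275832
  V(2,2) = exp(-r*dt) * [p*0.487833 + (1-p)*1.177859] = 0.831698
  V(1,0) = exp(-r*dt) * [p*0.032358 + (1-p)*0.275832] = 0.153804
  V(1,1) = exp(-r*dt) * [p*0.275832 + (1-p)*0.831698] = 0.552936
  V(0,0) = exp(-r*dt) * [p*0.153804 + (1-p)*0.552936] = 0.352810


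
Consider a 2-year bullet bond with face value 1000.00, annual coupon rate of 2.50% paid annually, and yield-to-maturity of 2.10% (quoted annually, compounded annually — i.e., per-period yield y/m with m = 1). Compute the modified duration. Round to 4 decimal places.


Answer: Modified duration = 1.9351

Derivation:
Coupon per period c = face * coupon_rate / m = 25.000000
Periods per year m = 1; per-period yield y/m = 0.021000
Number of cashflows N = 2
Cashflows (t years, CF_t, discount factor 1/(1+y/m)^(m*t), PV):
  t = 1.0000: CF_t = 25.000000, DF = 0.979432, PV = 24.485798
  t = 2.0000: CF_t = 1025.000000, DF = 0.959287, PV = 983.269077
Price P = sum_t PV_t = 1007.754875
First compute Macaulay numerator sum_t t * PV_t:
  t * PV_t at t = 1.0000: 24.485798
  t * PV_t at t = 2.0000: 1966.538154
Macaulay duration D = 1991.023952 / 1007.754875 = 1.975703
Modified duration = D / (1 + y/m) = 1.975703 / (1 + 0.021000) = 1.935066


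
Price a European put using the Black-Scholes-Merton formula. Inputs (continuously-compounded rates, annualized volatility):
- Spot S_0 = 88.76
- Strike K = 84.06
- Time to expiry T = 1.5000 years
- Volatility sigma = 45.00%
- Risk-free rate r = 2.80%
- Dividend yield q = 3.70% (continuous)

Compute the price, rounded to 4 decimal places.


d1 = (ln(S/K) + (r - q + 0.5*sigma^2) * T) / (sigma * sqrt(T)) = 0.34978762
d2 = d1 - sigma * sqrt(T) = -0.20134757
exp(-rT) = 0.95886978; exp(-qT) = 0.94601202
P = K * exp(-rT) * N(-d2) - S_0 * exp(-qT) * N(-d1)
N(-d1) = 0.36324904; N(-d2) = 0.57978660
P = 84.0600 * 0.95886978 * 0.57978660 - 88.7600 * 0.94601202 * 0.36324904 = 16.2310

Answer: Price = 16.2310


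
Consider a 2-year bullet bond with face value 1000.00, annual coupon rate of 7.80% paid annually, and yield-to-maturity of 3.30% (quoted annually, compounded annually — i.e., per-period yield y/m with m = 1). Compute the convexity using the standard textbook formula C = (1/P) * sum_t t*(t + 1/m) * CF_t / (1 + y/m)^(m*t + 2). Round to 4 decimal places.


Answer: Convexity = 5.3621

Derivation:
Coupon per period c = face * coupon_rate / m = 78.000000
Periods per year m = 1; per-period yield y/m = 0.033000
Number of cashflows N = 2
Cashflows (t years, CF_t, discount factor 1/(1+y/m)^(m*t), PV):
  t = 1.0000: CF_t = 78.000000, DF = 0.968054, PV = 75.508228
  t = 2.0000: CF_t = 1078.000000, DF = 0.937129, PV = 1010.225014
Price P = sum_t PV_t = 1085.733242
Convexity numerator sum_t t*(t + 1/m) * CF_t / (1+y/m)^(m*t + 2):
  t = 1.0000: term = 141.521895
  t = 2.0000: term = 5680.266673
Convexity = (1/P) * sum = 5821.788568 / 1085.733242 = 5.362080


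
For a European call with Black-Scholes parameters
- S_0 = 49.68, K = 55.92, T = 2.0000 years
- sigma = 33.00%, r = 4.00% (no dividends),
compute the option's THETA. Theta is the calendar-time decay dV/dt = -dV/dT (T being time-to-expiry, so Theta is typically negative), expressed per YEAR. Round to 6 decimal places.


d1 = 0.1512358692; d2 = -0.3154546064
phi(d1) = 0.3944059078; exp(-qT) = 1.0000000000; exp(-rT) = 0.9231163464
Theta = -S*exp(-qT)*phi(d1)*sigma/(2*sqrt(T)) - r*K*exp(-rT)*N(d2) + q*S*exp(-qT)*N(d1)
N(d1) = 0.5601051719; N(d2) = 0.3762082558; sqrt(T) = 1.4142135624
Term 1 = -49.6800 * 1.0000000000 * 0.3944059078 * 0.3300 / (2 * 1.4142135624) = -2.2860932701
Term 2 = -0.0400 * 55.9200 * 0.9231163464 * 0.3762082558 = -0.7768048301
Term 3 = 0 (no dividend yield, q = 0)
Theta = -2.2860932701 + (-0.7768048301) + (0.0000000000) = -3.062898

Answer: Theta = -3.062898


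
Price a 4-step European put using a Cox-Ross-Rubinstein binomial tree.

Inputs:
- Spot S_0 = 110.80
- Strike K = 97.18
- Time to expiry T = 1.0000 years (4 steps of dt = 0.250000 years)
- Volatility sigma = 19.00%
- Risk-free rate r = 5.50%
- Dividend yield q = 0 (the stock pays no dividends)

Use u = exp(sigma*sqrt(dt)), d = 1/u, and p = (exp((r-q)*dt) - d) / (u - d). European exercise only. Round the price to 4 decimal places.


Answer: Price = V(0,0) = 1.8967

Derivation:
dt = T/N = 0.250000
u = exp(sigma*sqrt(dt)) = 1.099659; d = 1/u = 0.909373
p = (exp((r-q)*dt) - d) / (u - d) = 0.549027
Discount per step: exp(-r*dt) = 0.986344
Stock lattice S(k, i) with i counting down-moves:
  k=0: S(0,0) = 110.8000
  k=1: S(1,0) = 121.8422; S(1,1) = 100.7585
  k=2: S(2,0) = 133.9849; S(2,1) = 110.8000; S(2,2) = 91.6271
  k=3: S(3,0) = 147.3376; S(3,1) = 121.8422; S(3,2) = 100.7585; S(3,3) = 83.3232
  k=4: S(4,0) = 162.0211; S(4,1) = 133.9849; S(4,2) = 110.8000; S(4,3) = 91.6271; S(4,4) = 75.7718
Terminal payoffs V(N, i) = max(K - S_T, 0):
  V(4,0) = 0.000000; V(4,1) = 0.000000; V(4,2) = 0.000000; V(4,3) = 5.552928; V(4,4) = 21.408156
Backward induction: V(k, i) = exp(-r*dt) * [p * V(k+1, i) + (1-p) * V(k+1, i+1)].
  V(3,0) = exp(-r*dt) * [p*0.000000 + (1-p)*0.000000] = 0.000000
  V(3,1) = exp(-r*dt) * [p*0.000000 + (1-p)*0.000000] = 0.000000
  V(3,2) = exp(-r*dt) * [p*0.000000 + (1-p)*5.552928] = 2.470025
  V(3,3) = exp(-r*dt) * [p*5.552928 + (1-p)*21.408156] = 12.529740
  V(2,0) = exp(-r*dt) * [p*0.000000 + (1-p)*0.000000] = 0.000000
  V(2,1) = exp(-r*dt) * [p*0.000000 + (1-p)*2.470025] = 1.098704
  V(2,2) = exp(-r*dt) * [p*2.470025 + (1-p)*12.529740] = 6.911007
  V(1,0) = exp(-r*dt) * [p*0.000000 + (1-p)*1.098704] = 0.488720
  V(1,1) = exp(-r*dt) * [p*1.098704 + (1-p)*6.911007] = 3.669099
  V(0,0) = exp(-r*dt) * [p*0.488720 + (1-p)*3.669099] = 1.896726


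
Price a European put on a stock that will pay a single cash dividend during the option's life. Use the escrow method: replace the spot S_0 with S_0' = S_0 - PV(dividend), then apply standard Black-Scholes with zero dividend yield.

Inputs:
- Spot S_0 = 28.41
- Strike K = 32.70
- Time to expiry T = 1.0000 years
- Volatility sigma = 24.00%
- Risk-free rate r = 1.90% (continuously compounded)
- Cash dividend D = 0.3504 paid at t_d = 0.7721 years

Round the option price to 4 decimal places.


PV(D) = D * exp(-r * t_d) = 0.3504 * 0.98543718 = 0.34529719
S_0' = S_0 - PV(D) = 28.4100 - 0.34529719 = 28.06470281
d1 = (ln(S_0'/K) + (r + sigma^2/2)*T) / (sigma*sqrt(T)) = -0.43776008
d2 = d1 - sigma*sqrt(T) = -0.67776008
exp(-rT) = 0.98117936
N(-d1) = 0.66921989; N(-d2) = 0.75103809
P = K * exp(-rT) * N(-d2) - S_0' * N(-d1) = 32.7000 * 0.98117936 * 0.75103809 - 28.06470281 * 0.66921989 = 5.3153

Answer: Price = 5.3153


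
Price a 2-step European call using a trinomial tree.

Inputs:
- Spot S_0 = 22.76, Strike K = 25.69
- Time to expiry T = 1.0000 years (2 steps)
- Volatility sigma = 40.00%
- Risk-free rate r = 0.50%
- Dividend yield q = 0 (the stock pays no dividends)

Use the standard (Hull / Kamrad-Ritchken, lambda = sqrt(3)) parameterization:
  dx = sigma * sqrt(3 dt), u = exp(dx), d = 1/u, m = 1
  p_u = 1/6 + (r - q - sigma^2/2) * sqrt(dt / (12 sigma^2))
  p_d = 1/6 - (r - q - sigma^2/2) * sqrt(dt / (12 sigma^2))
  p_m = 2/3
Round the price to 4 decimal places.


dt = T/N = 0.500000; dx = sigma*sqrt(3*dt) = 0.489898
u = exp(dx) = 1.632150; d = 1/u = 0.612689
p_u = 0.128393, p_m = 0.666667, p_d = 0.204940
Discount per step: exp(-r*dt) = 0.997503
Stock lattice S(k, j) with j the centered position index:
  k=0: S(0,+0) = 22.7600
  k=1: S(1,-1) = 13.9448; S(1,+0) = 22.7600; S(1,+1) = 37.1477
  k=2: S(2,-2) = 8.5438; S(2,-1) = 13.9448; S(2,+0) = 22.7600; S(2,+1) = 37.1477; S(2,+2) = 60.6306
Terminal payoffs V(N, j) = max(S_T - K, 0):
  V(2,-2) = 0.000000; V(2,-1) = 0.000000; V(2,+0) = 0.000000; V(2,+1) = 11.457726; V(2,+2) = 34.940648
Backward induction: V(k, j) = exp(-r*dt) * [p_u * V(k+1, j+1) + p_m * V(k+1, j) + p_d * V(k+1, j-1)]
  V(1,-1) = exp(-r*dt) * [p_u*0.000000 + p_m*0.000000 + p_d*0.000000] = 0.000000
  V(1,+0) = exp(-r*dt) * [p_u*11.457726 + p_m*0.000000 + p_d*0.000000] = 1.467423
  V(1,+1) = exp(-r*dt) * [p_u*34.940648 + p_m*11.457726 + p_d*0.000000] = 12.094358
  V(0,+0) = exp(-r*dt) * [p_u*12.094358 + p_m*1.467423 + p_d*0.000000] = 2.524798

Answer: Price = V(0,0) = 2.5248


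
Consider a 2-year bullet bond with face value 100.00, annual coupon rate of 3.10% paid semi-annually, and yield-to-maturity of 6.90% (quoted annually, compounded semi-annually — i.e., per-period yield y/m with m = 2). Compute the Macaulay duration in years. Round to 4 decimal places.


Answer: Macaulay duration = 1.9527 years

Derivation:
Coupon per period c = face * coupon_rate / m = 1.550000
Periods per year m = 2; per-period yield y/m = 0.034500
Number of cashflows N = 4
Cashflows (t years, CF_t, discount factor 1/(1+y/m)^(m*t), PV):
  t = 0.5000: CF_t = 1.550000, DF = 0.966651, PV = 1.498308
  t = 1.0000: CF_t = 1.550000, DF = 0.934413, PV = 1.448341
  t = 1.5000: CF_t = 1.550000, DF = 0.903251, PV = 1.400039
  t = 2.0000: CF_t = 101.550000, DF = 0.873128, PV = 88.666170
Price P = sum_t PV_t = 93.012858
Macaulay numerator sum_t t * PV_t:
  t * PV_t at t = 0.5000: 0.749154
  t * PV_t at t = 1.0000: 1.448341
  t * PV_t at t = 1.5000: 2.100059
  t * PV_t at t = 2.0000: 177.332339
Macaulay duration D = (sum_t t * PV_t) / P = 181.629893 / 93.012858 = 1.952740


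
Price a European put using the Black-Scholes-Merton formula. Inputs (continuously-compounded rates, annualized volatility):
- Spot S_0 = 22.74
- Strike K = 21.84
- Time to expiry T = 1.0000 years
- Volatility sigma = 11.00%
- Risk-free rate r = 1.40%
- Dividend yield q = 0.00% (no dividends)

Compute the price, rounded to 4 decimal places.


d1 = (ln(S/K) + (r - q + 0.5*sigma^2) * T) / (sigma * sqrt(T)) = 0.54938489
d2 = d1 - sigma * sqrt(T) = 0.43938489
exp(-rT) = 0.98609754; exp(-qT) = 1.00000000
P = K * exp(-rT) * N(-d2) - S_0 * exp(-qT) * N(-d1)
N(-d1) = 0.29137067; N(-d2) = 0.33019134
P = 21.8400 * 0.98609754 * 0.33019134 - 22.7400 * 1.00000000 * 0.29137067 = 0.4854

Answer: Price = 0.4854


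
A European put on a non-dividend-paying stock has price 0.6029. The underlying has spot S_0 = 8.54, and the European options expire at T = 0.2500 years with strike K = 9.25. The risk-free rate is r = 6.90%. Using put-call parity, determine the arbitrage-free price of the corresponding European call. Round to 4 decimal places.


Put-call parity: C - P = S_0 * exp(-qT) - K * exp(-rT).
S_0 * exp(-qT) = 8.5400 * 1.00000000 = 8.54000000
K * exp(-rT) = 9.2500 * 0.98289793 = 9.09180585
C = P + S*exp(-qT) - K*exp(-rT)
C = 0.6029 + 8.54000000 - 9.09180585 = 0.0511

Answer: Call price = 0.0511


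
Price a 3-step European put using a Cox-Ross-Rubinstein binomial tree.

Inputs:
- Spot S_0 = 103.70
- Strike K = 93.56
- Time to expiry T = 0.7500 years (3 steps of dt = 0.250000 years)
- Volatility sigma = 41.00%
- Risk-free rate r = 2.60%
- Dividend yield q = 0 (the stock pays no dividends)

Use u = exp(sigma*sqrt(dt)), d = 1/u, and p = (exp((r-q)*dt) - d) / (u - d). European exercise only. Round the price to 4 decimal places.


Answer: Price = V(0,0) = 9.1970

Derivation:
dt = T/N = 0.250000
u = exp(sigma*sqrt(dt)) = 1.227525; d = 1/u = 0.814647
p = (exp((r-q)*dt) - d) / (u - d) = 0.464723
Discount per step: exp(-r*dt) = 0.993521
Stock lattice S(k, i) with i counting down-moves:
  k=0: S(0,0) = 103.7000
  k=1: S(1,0) = 127.2943; S(1,1) = 84.4789
  k=2: S(2,0) = 156.2570; S(2,1) = 103.7000; S(2,2) = 68.8205
  k=3: S(3,0) = 191.8094; S(3,1) = 127.2943; S(3,2) = 84.4789; S(3,3) = 56.0645
Terminal payoffs V(N, i) = max(K - S_T, 0):
  V(3,0) = 0.000000; V(3,1) = 0.000000; V(3,2) = 9.081073; V(3,3) = 37.495539
Backward induction: V(k, i) = exp(-r*dt) * [p * V(k+1, i) + (1-p) * V(k+1, i+1)].
  V(2,0) = exp(-r*dt) * [p*0.000000 + (1-p)*0.000000] = 0.000000
  V(2,1) = exp(-r*dt) * [p*0.000000 + (1-p)*9.081073] = 4.829395
  V(2,2) = exp(-r*dt) * [p*9.081073 + (1-p)*37.495539] = 24.133301
  V(1,0) = exp(-r*dt) * [p*0.000000 + (1-p)*4.829395] = 2.568315
  V(1,1) = exp(-r*dt) * [p*4.829395 + (1-p)*24.133301] = 15.064093
  V(0,0) = exp(-r*dt) * [p*2.568315 + (1-p)*15.064093] = 9.197040


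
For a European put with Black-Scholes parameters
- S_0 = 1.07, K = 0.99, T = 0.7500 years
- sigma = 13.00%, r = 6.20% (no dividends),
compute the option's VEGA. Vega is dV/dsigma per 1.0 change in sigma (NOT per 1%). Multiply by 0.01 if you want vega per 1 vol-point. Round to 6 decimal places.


Answer: Vega = 0.188736

Derivation:
d1 = 1.1595545826; d2 = 1.0469712801
phi(d1) = 0.2036765774; exp(-qT) = 1.0000000000; exp(-rT) = 0.9545645606
Vega = S * exp(-qT) * phi(d1) * sqrt(T) = 1.0700 * 1.0000000000 * 0.2036765774 * 0.8660254038 = 0.188736


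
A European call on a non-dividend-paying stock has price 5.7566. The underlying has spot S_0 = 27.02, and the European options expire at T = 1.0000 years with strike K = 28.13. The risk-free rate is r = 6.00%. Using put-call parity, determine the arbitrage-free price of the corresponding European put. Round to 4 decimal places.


Answer: Put price = 5.2284

Derivation:
Put-call parity: C - P = S_0 * exp(-qT) - K * exp(-rT).
S_0 * exp(-qT) = 27.0200 * 1.00000000 = 27.02000000
K * exp(-rT) = 28.1300 * 0.94176453 = 26.49183633
P = C - S*exp(-qT) + K*exp(-rT)
P = 5.7566 - 27.02000000 + 26.49183633 = 5.2284


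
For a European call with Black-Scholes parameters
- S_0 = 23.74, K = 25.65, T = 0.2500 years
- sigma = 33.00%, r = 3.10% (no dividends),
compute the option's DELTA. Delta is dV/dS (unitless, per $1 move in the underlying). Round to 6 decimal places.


Answer: Delta = 0.367112

Derivation:
d1 = -0.3395132269; d2 = -0.5045132269
phi(d1) = 0.3765994404; exp(-qT) = 1.0000000000; exp(-rT) = 0.9922799538
N(d1) = 0.3671115673
Delta = exp(-qT) * N(d1) = 1.0000000000 * 0.3671115673 = 0.367112


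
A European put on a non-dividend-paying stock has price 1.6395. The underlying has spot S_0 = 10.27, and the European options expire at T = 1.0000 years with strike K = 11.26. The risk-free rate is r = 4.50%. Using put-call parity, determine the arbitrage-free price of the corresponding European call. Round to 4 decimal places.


Put-call parity: C - P = S_0 * exp(-qT) - K * exp(-rT).
S_0 * exp(-qT) = 10.2700 * 1.00000000 = 10.27000000
K * exp(-rT) = 11.2600 * 0.95599748 = 10.76453165
C = P + S*exp(-qT) - K*exp(-rT)
C = 1.6395 + 10.27000000 - 10.76453165 = 1.1450

Answer: Call price = 1.1450


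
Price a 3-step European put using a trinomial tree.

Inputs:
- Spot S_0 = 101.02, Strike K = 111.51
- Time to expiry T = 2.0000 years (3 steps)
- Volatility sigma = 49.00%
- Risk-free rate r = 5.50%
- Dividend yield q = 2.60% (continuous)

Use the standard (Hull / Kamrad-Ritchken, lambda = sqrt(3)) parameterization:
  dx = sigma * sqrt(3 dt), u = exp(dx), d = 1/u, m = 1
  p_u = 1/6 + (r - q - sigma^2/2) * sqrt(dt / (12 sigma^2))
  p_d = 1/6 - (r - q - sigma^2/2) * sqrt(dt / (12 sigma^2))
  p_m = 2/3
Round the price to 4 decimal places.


dt = T/N = 0.666667; dx = sigma*sqrt(3*dt) = 0.692965
u = exp(dx) = 1.999635; d = 1/u = 0.500091
p_u = 0.122869, p_m = 0.666667, p_d = 0.210464
Discount per step: exp(-r*dt) = 0.963997
Stock lattice S(k, j) with j the centered position index:
  k=0: S(0,+0) = 101.0200
  k=1: S(1,-1) = 50.5192; S(1,+0) = 101.0200; S(1,+1) = 202.0031
  k=2: S(2,-2) = 25.2642; S(2,-1) = 50.5192; S(2,+0) = 101.0200; S(2,+1) = 202.0031; S(2,+2) = 403.9325
  k=3: S(3,-3) = 12.6344; S(3,-2) = 25.2642; S(3,-1) = 50.5192; S(3,+0) = 101.0200; S(3,+1) = 202.0031; S(3,+2) = 403.9325; S(3,+3) = 807.7176
Terminal payoffs V(N, j) = max(K - S_T, 0):
  V(3,-3) = 98.875583; V(3,-2) = 86.245778; V(3,-1) = 60.990779; V(3,+0) = 10.490000; V(3,+1) = 0.000000; V(3,+2) = 0.000000; V(3,+3) = 0.000000
Backward induction: V(k, j) = exp(-r*dt) * [p_u * V(k+1, j+1) + p_m * V(k+1, j) + p_d * V(k+1, j-1)]
  V(2,-2) = exp(-r*dt) * [p_u*60.990779 + p_m*86.245778 + p_d*98.875583] = 82.711781
  V(2,-1) = exp(-r*dt) * [p_u*10.490000 + p_m*60.990779 + p_d*86.245778] = 57.937257
  V(2,+0) = exp(-r*dt) * [p_u*0.000000 + p_m*10.490000 + p_d*60.990779] = 19.115776
  V(2,+1) = exp(-r*dt) * [p_u*0.000000 + p_m*0.000000 + p_d*10.490000] = 2.128282
  V(2,+2) = exp(-r*dt) * [p_u*0.000000 + p_m*0.000000 + p_d*0.000000] = 0.000000
  V(1,-1) = exp(-r*dt) * [p_u*19.115776 + p_m*57.937257 + p_d*82.711781] = 56.279550
  V(1,+0) = exp(-r*dt) * [p_u*2.128282 + p_m*19.115776 + p_d*57.937257] = 24.291827
  V(1,+1) = exp(-r*dt) * [p_u*0.000000 + p_m*2.128282 + p_d*19.115776] = 5.246110
  V(0,+0) = exp(-r*dt) * [p_u*5.246110 + p_m*24.291827 + p_d*56.279550] = 27.651259

Answer: Price = V(0,0) = 27.6513


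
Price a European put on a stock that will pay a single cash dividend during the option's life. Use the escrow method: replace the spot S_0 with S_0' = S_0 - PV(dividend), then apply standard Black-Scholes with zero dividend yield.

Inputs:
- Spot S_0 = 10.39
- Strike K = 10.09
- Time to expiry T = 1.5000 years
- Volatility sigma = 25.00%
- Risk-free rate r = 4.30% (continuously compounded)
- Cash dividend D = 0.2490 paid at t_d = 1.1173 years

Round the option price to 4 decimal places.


PV(D) = D * exp(-r * t_d) = 0.2490 * 0.95309195 = 0.23731989
S_0' = S_0 - PV(D) = 10.3900 - 0.23731989 = 10.15268011
d1 = (ln(S_0'/K) + (r + sigma^2/2)*T) / (sigma*sqrt(T)) = 0.38397511
d2 = d1 - sigma*sqrt(T) = 0.07778889
exp(-rT) = 0.93753611
N(-d1) = 0.35049845; N(-d2) = 0.46899799
P = K * exp(-rT) * N(-d2) - S_0' * N(-d1) = 10.0900 * 0.93753611 * 0.46899799 - 10.15268011 * 0.35049845 = 0.8781

Answer: Price = 0.8781


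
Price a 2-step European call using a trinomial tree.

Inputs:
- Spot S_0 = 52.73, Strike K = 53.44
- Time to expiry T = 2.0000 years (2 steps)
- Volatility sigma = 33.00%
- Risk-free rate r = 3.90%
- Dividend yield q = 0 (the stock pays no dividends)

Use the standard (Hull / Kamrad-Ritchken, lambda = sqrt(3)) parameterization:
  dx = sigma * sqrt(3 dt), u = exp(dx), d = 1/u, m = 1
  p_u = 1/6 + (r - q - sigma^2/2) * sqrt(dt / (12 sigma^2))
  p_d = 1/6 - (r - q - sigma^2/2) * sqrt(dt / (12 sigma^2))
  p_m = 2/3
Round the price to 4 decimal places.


dt = T/N = 1.000000; dx = sigma*sqrt(3*dt) = 0.571577
u = exp(dx) = 1.771057; d = 1/u = 0.564634
p_u = 0.153151, p_m = 0.666667, p_d = 0.180182
Discount per step: exp(-r*dt) = 0.961751
Stock lattice S(k, j) with j the centered position index:
  k=0: S(0,+0) = 52.7300
  k=1: S(1,-1) = 29.7732; S(1,+0) = 52.7300; S(1,+1) = 93.3879
  k=2: S(2,-2) = 16.8110; S(2,-1) = 29.7732; S(2,+0) = 52.7300; S(2,+1) = 93.3879; S(2,+2) = 165.3953
Terminal payoffs V(N, j) = max(S_T - K, 0):
  V(2,-2) = 0.000000; V(2,-1) = 0.000000; V(2,+0) = 0.000000; V(2,+1) = 39.947856; V(2,+2) = 111.955254
Backward induction: V(k, j) = exp(-r*dt) * [p_u * V(k+1, j+1) + p_m * V(k+1, j) + p_d * V(k+1, j-1)]
  V(1,-1) = exp(-r*dt) * [p_u*0.000000 + p_m*0.000000 + p_d*0.000000] = 0.000000
  V(1,+0) = exp(-r*dt) * [p_u*39.947856 + p_m*0.000000 + p_d*0.000000] = 5.884059
  V(1,+1) = exp(-r*dt) * [p_u*111.955254 + p_m*39.947856 + p_d*0.000000] = 42.103533
  V(0,+0) = exp(-r*dt) * [p_u*42.103533 + p_m*5.884059 + p_d*0.000000] = 9.974242

Answer: Price = V(0,0) = 9.9742


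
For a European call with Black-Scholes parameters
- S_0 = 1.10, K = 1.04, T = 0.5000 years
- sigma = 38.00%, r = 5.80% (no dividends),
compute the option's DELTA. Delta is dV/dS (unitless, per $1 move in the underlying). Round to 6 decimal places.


Answer: Delta = 0.674013

Derivation:
d1 = 0.4510204930; d2 = 0.1823199162
phi(d1) = 0.3603612510; exp(-qT) = 1.0000000000; exp(-rT) = 0.9714164645
N(d1) = 0.6740126104
Delta = exp(-qT) * N(d1) = 1.0000000000 * 0.6740126104 = 0.674013


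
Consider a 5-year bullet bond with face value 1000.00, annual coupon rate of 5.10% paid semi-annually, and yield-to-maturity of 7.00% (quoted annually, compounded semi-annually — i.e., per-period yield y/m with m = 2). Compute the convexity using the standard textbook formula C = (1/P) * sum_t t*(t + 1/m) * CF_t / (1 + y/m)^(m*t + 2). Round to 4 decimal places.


Answer: Convexity = 21.9438

Derivation:
Coupon per period c = face * coupon_rate / m = 25.500000
Periods per year m = 2; per-period yield y/m = 0.035000
Number of cashflows N = 10
Cashflows (t years, CF_t, discount factor 1/(1+y/m)^(m*t), PV):
  t = 0.5000: CF_t = 25.500000, DF = 0.966184, PV = 24.637681
  t = 1.0000: CF_t = 25.500000, DF = 0.933511, PV = 23.804523
  t = 1.5000: CF_t = 25.500000, DF = 0.901943, PV = 22.999539
  t = 2.0000: CF_t = 25.500000, DF = 0.871442, PV = 22.221777
  t = 2.5000: CF_t = 25.500000, DF = 0.841973, PV = 21.470316
  t = 3.0000: CF_t = 25.500000, DF = 0.813501, PV = 20.744266
  t = 3.5000: CF_t = 25.500000, DF = 0.785991, PV = 20.042769
  t = 4.0000: CF_t = 25.500000, DF = 0.759412, PV = 19.364995
  t = 4.5000: CF_t = 25.500000, DF = 0.733731, PV = 18.710140
  t = 5.0000: CF_t = 1025.500000, DF = 0.708919, PV = 726.996243
Price P = sum_t PV_t = 920.992249
Convexity numerator sum_t t*(t + 1/m) * CF_t / (1+y/m)^(m*t + 2):
  t = 0.5000: term = 11.499769
  t = 1.0000: term = 33.332665
  t = 1.5000: term = 64.410947
  t = 2.0000: term = 103.721332
  t = 2.5000: term = 150.320771
  t = 3.0000: term = 203.332444
  t = 3.5000: term = 261.941957
  t = 4.0000: term = 325.393735
  t = 4.5000: term = 392.987603
  t = 5.0000: term = 18663.116241
Convexity = (1/P) * sum = 20210.057466 / 920.992249 = 21.943787


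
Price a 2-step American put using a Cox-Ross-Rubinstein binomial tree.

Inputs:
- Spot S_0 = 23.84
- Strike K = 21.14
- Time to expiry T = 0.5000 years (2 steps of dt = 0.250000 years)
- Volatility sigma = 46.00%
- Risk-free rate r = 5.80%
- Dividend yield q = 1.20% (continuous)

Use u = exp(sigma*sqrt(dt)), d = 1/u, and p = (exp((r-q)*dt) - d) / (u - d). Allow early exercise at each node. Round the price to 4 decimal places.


dt = T/N = 0.250000
u = exp(sigma*sqrt(dt)) = 1.258600; d = 1/u = 0.794534
p = (exp((r-q)*dt) - d) / (u - d) = 0.467676
Discount per step: exp(-r*dt) = 0.985605
Stock lattice S(k, i) with i counting down-moves:
  k=0: S(0,0) = 23.8400
  k=1: S(1,0) = 30.0050; S(1,1) = 18.9417
  k=2: S(2,0) = 37.7643; S(2,1) = 23.8400; S(2,2) = 15.0498
Terminal payoffs V(N, i) = max(K - S_T, 0):
  V(2,0) = 0.000000; V(2,1) = 0.000000; V(2,2) = 6.090198
Backward induction: V(k, i) = exp(-r*dt) * [p * V(k+1, i) + (1-p) * V(k+1, i+1)]; then take max(V_cont, immediate exercise) for American.
  V(1,0) = exp(-r*dt) * [p*0.000000 + (1-p)*0.000000] = 0.000000; exercise = 0.000000; V(1,0) = max -> 0.000000
  V(1,1) = exp(-r*dt) * [p*0.000000 + (1-p)*6.090198] = 3.195289; exercise = 2.198319; V(1,1) = max -> 3.195289
  V(0,0) = exp(-r*dt) * [p*0.000000 + (1-p)*3.195289] = 1.676443; exercise = 0.000000; V(0,0) = max -> 1.676443

Answer: Price = V(0,0) = 1.6764


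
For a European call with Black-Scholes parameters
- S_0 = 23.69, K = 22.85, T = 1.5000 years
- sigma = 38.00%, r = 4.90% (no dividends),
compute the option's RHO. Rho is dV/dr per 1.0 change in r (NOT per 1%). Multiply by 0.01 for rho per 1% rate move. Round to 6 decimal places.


Answer: Rho = 15.958610

Derivation:
d1 = 0.4682004132; d2 = 0.0027973620
phi(d1) = 0.3575270174; exp(-qT) = 1.0000000000; exp(-rT) = 0.9291361458
N(d2) = 0.5011159845
Rho = K*T*exp(-rT)*N(d2) = 22.8500 * 1.5000 * 0.9291361458 * 0.5011159845 = 15.958610
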